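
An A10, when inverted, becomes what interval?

First reduce the compound augmented tenth to its simple form, an augmented third.
The rule of nine gives the new number: 9 − 3 = 6, so a third becomes a sixth.
The quality also flips — augmented becomes diminished — giving a diminished sixth.

d6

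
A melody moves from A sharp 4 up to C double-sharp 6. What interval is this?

A to C spans three letter names (A-B-C), plus an octave — that makes it a tenth of some quality.
The major tenth spans 16 semitones, and A#4 to C##6 is exactly 16 semitones — so this is a major tenth.
(Equivalently, a compound major third: a major third plus an octave.)

M10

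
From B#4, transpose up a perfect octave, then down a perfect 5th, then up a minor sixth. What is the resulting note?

A perfect octave up from B#4 is B#5.
A perfect fifth down from B#5 is E#5.
Up a minor sixth from E#5: C#6 (8 semitones up).

C#6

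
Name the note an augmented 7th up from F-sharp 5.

E-double-sharp 6

The seventh takes the letter from F up to E.
Moving 12 semitones up from F#5 (the size of an augmented seventh) reaches E##6.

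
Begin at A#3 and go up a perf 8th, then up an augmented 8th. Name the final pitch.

A#3 up a perfect octave → A#4 (12 semitones).
A#4 up an augmented octave → A##5 (13 semitones).

A##5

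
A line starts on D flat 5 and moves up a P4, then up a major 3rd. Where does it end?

A perfect fourth up from Db5 is Gb5.
Gb5 up a major third → Bb5 (4 semitones).

B flat 5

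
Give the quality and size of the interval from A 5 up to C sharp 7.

major tenth

A to C spans three letter names (A-B-C), plus an octave, so the interval is some kind of tenth.
Counting semitones, A5→C#7 is 16, which is the major tenth.
(Equivalently, a compound major third: a major third plus an octave.)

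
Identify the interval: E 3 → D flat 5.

E to D spans seven letter names (E-F-G-A-B-C-D), plus an octave — that makes it a fourteenth of some quality.
E3 to Db5 spans 21 semitones — two semitones narrower than the major fourteenth (23) — giving a diminished fourteenth.
(Equivalently, a compound diminished seventh: a diminished seventh plus an octave.)

diminished fourteenth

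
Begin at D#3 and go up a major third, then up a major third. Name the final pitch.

A##3

D#3 up a major third → F##3 (4 semitones).
A major third up from F##3 is A##3.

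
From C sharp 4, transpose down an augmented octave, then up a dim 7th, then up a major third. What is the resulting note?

D flat 4

Down an augmented octave from C#4: C3 (13 semitones down).
Up a diminished seventh from C3: Bbb3 (9 semitones up).
A major third up from Bbb3 is Db4.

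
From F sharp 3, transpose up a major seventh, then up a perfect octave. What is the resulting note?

E sharp 5

F#3 up a major seventh → E#4 (11 semitones).
Up a perfect octave from E#4: E#5 (12 semitones up).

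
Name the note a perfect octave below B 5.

B 4

The letter stays B (same as the start), shifted an octave down.
Moving 12 semitones down from B5 (the size of a perfect octave) reaches B4.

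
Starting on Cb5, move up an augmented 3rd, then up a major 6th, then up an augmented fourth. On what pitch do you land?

Up an augmented third from Cb5: E5 (5 semitones up).
A major sixth up from E5 is C#6.
C#6 up an augmented fourth → F##6 (6 semitones).

F##6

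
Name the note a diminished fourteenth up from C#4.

The fourteenth's letter: C up seven letter names plus an octave → B.
A diminished fourteenth spans 21 semitones, so from C#4 the target pitch is Bb5.

Bb5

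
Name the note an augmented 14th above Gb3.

F#5

Seven letters up from G (plus an octave) reaches F.
An augmented fourteenth spans 24 semitones, so from Gb3 the target pitch is F#5.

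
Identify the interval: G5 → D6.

P5

G to D spans five letter names (G-A-B-C-D) — that makes it a fifth of some quality.
The perfect fifth spans 7 semitones, and G5 to D6 is exactly 7 semitones — so this is a perfect fifth.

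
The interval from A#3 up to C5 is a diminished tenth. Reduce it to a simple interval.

Take out an octave (7 from the number): 10 − 7 = 3.
So a diminished tenth is an octave plus a diminished third. The quality is unchanged.

diminished 3rd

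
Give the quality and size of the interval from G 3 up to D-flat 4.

G to D spans five letter names (G-A-B-C-D) — that makes it a fifth of some quality.
G3 to Db4 spans 6 semitones — one semitone narrower than the perfect fifth (7) — giving a diminished fifth.

diminished fifth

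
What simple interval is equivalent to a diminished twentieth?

Take out 2 octaves (14 from the number): 20 − 14 = 6.
So a diminished twentieth is 2 octaves plus a diminished sixth. The quality is unchanged.

diminished 6th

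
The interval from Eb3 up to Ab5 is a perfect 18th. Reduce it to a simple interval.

Subtracting seven from the interval number removes an octave: 18 − 14 = 4.
So a perfect eighteenth is 2 octaves plus a perfect fourth. The quality is unchanged.

perfect 4th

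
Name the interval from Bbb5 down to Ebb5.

Descending from Bbb5 to Ebb5 is the same interval as ascending Ebb5 to Bbb5.
E to B spans five letter names (E-F-G-A-B): a fifth.
Counting semitones, Ebb5→Bbb5 is 7, which is the perfect fifth.

perfect fifth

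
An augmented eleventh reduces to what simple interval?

A4

Each octave removed subtracts seven from the number: 11 − 7 = 4.
That makes an augmented eleventh a compound augmented fourth — an octave plus an augmented fourth.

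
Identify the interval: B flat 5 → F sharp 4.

diminished eleventh

Descending from Bb5 to F#4 is the same interval as ascending F#4 to Bb5.
F to B spans four letter names (F-G-A-B), plus an octave: an eleventh.
A perfect eleventh would be 17 semitones; F#4 to Bb5 is 16, one semitone narrower, so the interval is diminished.
(Equivalently, a compound diminished fourth: a diminished fourth plus an octave.)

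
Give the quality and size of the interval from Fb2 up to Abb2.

F to A spans three letter names (F-G-A): a third.
At 3 semitones, Fb2→Abb2 falls one short of a major third: minor.

minor third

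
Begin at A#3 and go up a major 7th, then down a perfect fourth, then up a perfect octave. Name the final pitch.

D##5

A major seventh up from A#3 is G##4.
G##4 down a perfect fourth → D##4 (5 semitones).
D##4 up a perfect octave → D##5 (12 semitones).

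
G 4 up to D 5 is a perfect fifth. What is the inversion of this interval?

perfect fourth

Interval numbers invert to sum to nine: 5 + 4 = 9, so a fifth inverts to a fourth.
Quality inverts too: perfect stays perfect. That makes the inversion a perfect fourth.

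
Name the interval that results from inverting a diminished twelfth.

First reduce the compound diminished twelfth to its simple form, a diminished fifth.
Inverted interval numbers add to nine, so a fifth pairs with a fourth (5 + 4 = 9).
The quality also flips — diminished becomes augmented — giving an augmented fourth.

A4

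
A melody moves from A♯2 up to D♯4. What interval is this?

A to D spans four letter names (A-B-C-D), plus an octave: an eleventh.
A#2 to D#4 is 17 semitones, matching the perfect eleventh exactly, so the quality is perfect.
(Equivalently, a compound perfect fourth: a perfect fourth plus an octave.)

perfect eleventh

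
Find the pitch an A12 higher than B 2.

The twelfth's letter: B up five letter names plus an octave → F.
An augmented twelfth spans 20 semitones, so from B2 the target pitch is F##4.

F-double-sharp 4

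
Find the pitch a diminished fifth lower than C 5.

F-sharp 4

Five letter names down from C: F.
Moving 6 semitones down from C5 (the size of a diminished fifth) reaches F#4.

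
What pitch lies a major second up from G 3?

The second takes the letter from G up to A.
A major second spans 2 semitones, so from G3 the target pitch is A3.

A 3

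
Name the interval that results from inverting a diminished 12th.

augmented 4th

First reduce the compound diminished twelfth to its simple form, a diminished fifth.
The rule of nine gives the new number: 9 − 5 = 4, so a fifth becomes a fourth.
And diminished becomes augmented under inversion, so we get an augmented fourth.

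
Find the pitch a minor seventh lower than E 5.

The seventh takes the letter from E down to F.
A minor seventh spans 10 semitones, so from E5 the target pitch is F#4.

F sharp 4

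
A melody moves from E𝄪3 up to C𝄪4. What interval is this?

E to C spans six letter names (E-F-G-A-B-C): a sixth.
At 8 semitones, E##3→C##4 falls one short of a major sixth: minor.

minor sixth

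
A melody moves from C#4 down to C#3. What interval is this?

Descending from C#4 to C#3 is the same interval as ascending C#3 to C#4.
C to C is the same letter name, plus an octave — that makes it an octave of some quality.
C#3 to C#4 is 12 semitones, matching the perfect octave exactly, so the quality is perfect.

perfect 8th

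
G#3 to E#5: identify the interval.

major thirteenth

G to E spans six letter names (G-A-B-C-D-E), plus an octave, so the interval is some kind of thirteenth.
The major thirteenth spans 21 semitones, and G#3 to E#5 is exactly 21 semitones — so this is a major thirteenth.
(Equivalently, a compound major sixth: a major sixth plus an octave.)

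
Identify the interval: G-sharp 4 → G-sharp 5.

perfect octave

G to G is the same letter name, plus an octave, so the interval is some kind of octave.
Counting semitones, G#4→G#5 is 12, which is the perfect octave.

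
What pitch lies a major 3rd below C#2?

A1

Counting three letter names down from C lands on A.
A major third is 4 semitones; 4 semitones down from C#2 gives A1.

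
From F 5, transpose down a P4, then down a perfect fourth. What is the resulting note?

G 4

F5 down a perfect fourth → C5 (5 semitones).
C5 down a perfect fourth → G4 (5 semitones).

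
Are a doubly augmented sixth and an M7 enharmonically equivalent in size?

Yes

Both span 11 semitones: a doubly augmented sixth and a major seventh are the same chromatic distance.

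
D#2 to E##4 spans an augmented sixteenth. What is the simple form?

Take out 2 octaves (14 from the number): 16 − 14 = 2.
That makes an augmented sixteenth a compound augmented second — 2 octaves plus an augmented second.

augmented second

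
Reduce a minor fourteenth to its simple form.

minor seventh

Subtracting seven from the interval number removes an octave: 14 − 7 = 7.
So a minor fourteenth is an octave plus a minor seventh. The quality is unchanged.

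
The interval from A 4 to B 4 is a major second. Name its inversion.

minor 7th

Interval numbers invert to sum to nine: 2 + 7 = 9, so a second inverts to a seventh.
And major becomes minor under inversion, so we get a minor seventh.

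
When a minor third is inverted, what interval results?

M6

The rule of nine gives the new number: 9 − 3 = 6, so a third becomes a sixth.
The quality also flips — minor becomes major — giving a major sixth.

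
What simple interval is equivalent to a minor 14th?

minor 7th

Each octave removed subtracts seven from the number: 14 − 7 = 7.
That makes a minor fourteenth a compound minor seventh — an octave plus a minor seventh.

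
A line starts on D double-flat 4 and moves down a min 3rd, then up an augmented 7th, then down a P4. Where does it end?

Dbb4 down a minor third → Bbb3 (3 semitones).
Up an augmented seventh from Bbb3: A4 (12 semitones up).
A4 down a perfect fourth → E4 (5 semitones).

E 4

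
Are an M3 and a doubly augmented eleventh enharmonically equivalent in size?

No

A major third is 4 semitones but a doubly augmented eleventh is 19 semitones — different sizes.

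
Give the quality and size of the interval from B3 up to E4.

B to E spans four letter names (B-C-D-E): a fourth.
Counting semitones, B3→E4 is 5, which is the perfect fourth.

P4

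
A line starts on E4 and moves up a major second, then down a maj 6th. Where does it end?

A3

A major second up from E4 is F#4.
A major sixth down from F#4 is A3.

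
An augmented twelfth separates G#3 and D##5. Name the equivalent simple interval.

Subtracting seven from the interval number removes an octave: 12 − 7 = 5.
Quality carries through unchanged, so the simple form is an augmented fifth.

augmented 5th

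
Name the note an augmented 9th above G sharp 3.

The ninth's letter: G up two letter names plus an octave → A.
Moving 15 semitones up from G#3 (the size of an augmented ninth) reaches A##4.

A double-sharp 4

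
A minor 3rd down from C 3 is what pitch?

A 2

Three letter names down from C: A.
Moving 3 semitones down from C3 (the size of a minor third) reaches A2.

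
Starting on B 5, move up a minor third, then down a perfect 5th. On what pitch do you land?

B5 up a minor third → D6 (3 semitones).
A perfect fifth down from D6 is G5.

G 5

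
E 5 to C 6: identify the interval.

E to C spans six letter names (E-F-G-A-B-C): a sixth.
At 8 semitones, E5→C6 falls one short of a major sixth: minor.

minor sixth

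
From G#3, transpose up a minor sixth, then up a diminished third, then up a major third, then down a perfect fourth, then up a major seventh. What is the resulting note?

E5

G#3 up a minor sixth → E4 (8 semitones).
Up a diminished third from E4: Gb4 (2 semitones up).
Gb4 up a major third → Bb4 (4 semitones).
Bb4 down a perfect fourth → F4 (5 semitones).
F4 up a major seventh → E5 (11 semitones).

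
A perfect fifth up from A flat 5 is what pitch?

The fifth takes the letter from A up to E.
A perfect fifth is 7 semitones; 7 semitones up from Ab5 gives Eb6.

E flat 6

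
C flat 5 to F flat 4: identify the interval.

P5

Descending from Cb5 to Fb4 is the same interval as ascending Fb4 to Cb5.
F to C spans five letter names (F-G-A-B-C), so the interval is some kind of fifth.
Fb4 to Cb5 is 7 semitones, matching the perfect fifth exactly, so the quality is perfect.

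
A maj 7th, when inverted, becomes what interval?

The rule of nine gives the new number: 9 − 7 = 2, so a seventh becomes a second.
And major becomes minor under inversion, so we get a minor second.

m2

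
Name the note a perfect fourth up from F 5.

B-flat 5

Four letter names up from F: B.
A perfect fourth is 5 semitones; 5 semitones up from F5 gives Bb5.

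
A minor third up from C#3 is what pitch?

E3

Counting three letter names up from C lands on E.
A minor third is 3 semitones; 3 semitones up from C#3 gives E3.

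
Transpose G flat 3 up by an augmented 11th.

Four letters up from G (plus an octave) reaches C.
An augmented eleventh spans 18 semitones, so from Gb3 the target pitch is C5.

C 5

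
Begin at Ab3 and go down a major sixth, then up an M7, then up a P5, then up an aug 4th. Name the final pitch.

Down a major sixth from Ab3: Cb3 (9 semitones down).
Cb3 up a major seventh → Bb3 (11 semitones).
Bb3 up a perfect fifth → F4 (7 semitones).
Up an augmented fourth from F4: B4 (6 semitones up).

B4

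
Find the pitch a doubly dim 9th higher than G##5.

Ab6

Counting two letter names plus an octave up from G lands on A.
Moving 11 semitones up from G##5 (the size of a doubly diminished ninth) reaches Ab6.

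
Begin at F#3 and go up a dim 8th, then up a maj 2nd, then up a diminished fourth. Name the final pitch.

Cb5

A diminished octave up from F#3 is F4.
F4 up a major second → G4 (2 semitones).
Up a diminished fourth from G4: Cb5 (4 semitones up).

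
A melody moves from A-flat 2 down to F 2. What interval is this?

minor 3rd

Descending from Ab2 to F2 is the same interval as ascending F2 to Ab2.
F to A spans three letter names (F-G-A): a third.
A major third would be 4 semitones, but F2 to Ab2 is 3 — one semitone narrower, making it a minor third.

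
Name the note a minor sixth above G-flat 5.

The sixth takes the letter from G up to E.
A minor sixth spans 8 semitones, so from Gb5 the target pitch is Ebb6.

E-double-flat 6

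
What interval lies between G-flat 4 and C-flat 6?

G to C spans four letter names (G-A-B-C), plus an octave, so the interval is some kind of eleventh.
Gb4 to Cb6 is 17 semitones, matching the perfect eleventh exactly, so the quality is perfect.
(Equivalently, a compound perfect fourth: a perfect fourth plus an octave.)

perfect 11th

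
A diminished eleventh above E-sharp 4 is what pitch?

A 5

Counting four letter names plus an octave up from E lands on A.
Moving 16 semitones up from E#4 (the size of a diminished eleventh) reaches A5.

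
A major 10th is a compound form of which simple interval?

Take out an octave (7 from the number): 10 − 7 = 3.
Quality carries through unchanged, so the simple form is a major third.

major third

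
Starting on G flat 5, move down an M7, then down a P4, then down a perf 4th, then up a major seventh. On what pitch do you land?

A flat 4

Gb5 down a major seventh → Abb4 (11 semitones).
Abb4 down a perfect fourth → Ebb4 (5 semitones).
Down a perfect fourth from Ebb4: Bbb3 (5 semitones down).
A major seventh up from Bbb3 is Ab4.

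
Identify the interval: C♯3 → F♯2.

Descending from C#3 to F#2 is the same interval as ascending F#2 to C#3.
F to C spans five letter names (F-G-A-B-C): a fifth.
Counting semitones, F#2→C#3 is 7, which is the perfect fifth.

perfect fifth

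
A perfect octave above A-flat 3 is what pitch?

A-flat 4

An octave keeps the letter name A, an octave up from A.
A perfect octave is 12 semitones; 12 semitones up from Ab3 gives Ab4.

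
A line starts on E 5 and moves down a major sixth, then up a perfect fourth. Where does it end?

C 5

A major sixth down from E5 is G4.
Up a perfect fourth from G4: C5 (5 semitones up).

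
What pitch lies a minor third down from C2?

The third takes the letter from C down to A.
Moving 3 semitones down from C2 (the size of a minor third) reaches A1.

A1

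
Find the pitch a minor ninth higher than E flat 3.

Two letters up from E (plus an octave) reaches F.
Moving 13 semitones up from Eb3 (the size of a minor ninth) reaches Fb4.

F flat 4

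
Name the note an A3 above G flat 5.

B 5

Three letter names up from G: B.
An augmented third is 5 semitones; 5 semitones up from Gb5 gives B5.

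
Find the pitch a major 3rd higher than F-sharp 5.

A-sharp 5

Counting three letter names up from F lands on A.
Moving 4 semitones up from F#5 (the size of a major third) reaches A#5.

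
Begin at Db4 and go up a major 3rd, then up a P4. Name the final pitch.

Bb4

A major third up from Db4 is F4.
F4 up a perfect fourth → Bb4 (5 semitones).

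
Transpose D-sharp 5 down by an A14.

E-flat 3

Counting seven letter names plus an octave down from D lands on E.
An augmented fourteenth is 24 semitones; 24 semitones down from D#5 gives Eb3.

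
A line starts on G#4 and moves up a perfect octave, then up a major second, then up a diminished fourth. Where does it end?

D6

A perfect octave up from G#4 is G#5.
A major second up from G#5 is A#5.
A#5 up a diminished fourth → D6 (4 semitones).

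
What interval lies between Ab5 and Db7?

A to D spans four letter names (A-B-C-D), plus an octave: an eleventh.
Counting semitones, Ab5→Db7 is 17, which is the perfect eleventh.
(Equivalently, a compound perfect fourth: a perfect fourth plus an octave.)

perfect 11th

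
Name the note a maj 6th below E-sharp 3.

G-sharp 2

The sixth takes the letter from E down to G.
A major sixth is 9 semitones; 9 semitones down from E#3 gives G#2.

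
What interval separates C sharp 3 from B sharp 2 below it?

m2

Descending from C#3 to B#2 is the same interval as ascending B#2 to C#3.
B to C spans two letter names (B-C), so the interval is some kind of second.
B#2 to C#3 is 1 semitone, a half step short of the major second (2), so this is minor.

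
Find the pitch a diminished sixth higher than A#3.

F4

The sixth takes the letter from A up to F.
A diminished sixth is 7 semitones; 7 semitones up from A#3 gives F4.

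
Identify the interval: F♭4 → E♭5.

F to E spans seven letter names (F-G-A-B-C-D-E), so the interval is some kind of seventh.
The major seventh spans 11 semitones, and Fb4 to Eb5 is exactly 11 semitones — so this is a major seventh.

M7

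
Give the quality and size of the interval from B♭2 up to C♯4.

B to C spans two letter names (B-C), plus an octave, so the interval is some kind of ninth.
A major ninth would be 14 semitones; Bb2 to C#4 is 15, one semitone wider, so the interval is augmented.
(Equivalently, a compound augmented second: an augmented second plus an octave.)

augmented 9th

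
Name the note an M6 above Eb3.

C4

The sixth takes the letter from E up to C.
A major sixth is 9 semitones; 9 semitones up from Eb3 gives C4.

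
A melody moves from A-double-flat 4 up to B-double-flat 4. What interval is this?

A to B spans two letter names (A-B), so the interval is some kind of second.
Abb4 to Bbb4 is 2 semitones, matching the major second exactly, so the quality is major.

major second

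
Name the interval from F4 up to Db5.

minor 6th

F to D spans six letter names (F-G-A-B-C-D), so the interval is some kind of sixth.
A major sixth would be 9 semitones, but F4 to Db5 is 8 — one semitone narrower, making it a minor sixth.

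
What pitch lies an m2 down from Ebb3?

Counting two letter names down from E lands on D.
Moving 1 semitone down from Ebb3 (the size of a minor second) reaches Db3.

Db3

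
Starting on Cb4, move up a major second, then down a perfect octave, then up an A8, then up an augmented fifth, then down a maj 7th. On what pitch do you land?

Cb4 up a major second → Db4 (2 semitones).
A perfect octave down from Db4 is Db3.
Up an augmented octave from Db3: D4 (13 semitones up).
An augmented fifth up from D4 is A#4.
A major seventh down from A#4 is B3.

B3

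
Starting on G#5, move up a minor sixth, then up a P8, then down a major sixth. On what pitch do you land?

G6

G#5 up a minor sixth → E6 (8 semitones).
E6 up a perfect octave → E7 (12 semitones).
A major sixth down from E7 is G6.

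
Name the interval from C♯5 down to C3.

augmented fifteenth

Descending from C#5 to C3 is the same interval as ascending C3 to C#5.
C to C is the same letter name, plus 2 octaves: a fifteenth.
C3 to C#5 spans 25 semitones — one semitone wider than the perfect fifteenth (24) — giving an augmented fifteenth.
(Equivalently, a compound augmented octave: an augmented octave plus an octave.)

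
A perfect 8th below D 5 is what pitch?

D 4

The letter stays D (same as the start), shifted an octave down.
A perfect octave is 12 semitones; 12 semitones down from D5 gives D4.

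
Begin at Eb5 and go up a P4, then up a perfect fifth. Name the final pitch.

A perfect fourth up from Eb5 is Ab5.
Up a perfect fifth from Ab5: Eb6 (7 semitones up).

Eb6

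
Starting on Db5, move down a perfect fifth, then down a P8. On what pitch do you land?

Down a perfect fifth from Db5: Gb4 (7 semitones down).
Down a perfect octave from Gb4: Gb3 (12 semitones down).

Gb3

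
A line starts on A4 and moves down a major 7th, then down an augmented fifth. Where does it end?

A major seventh down from A4 is Bb3.
Bb3 down an augmented fifth → Ebb3 (8 semitones).

Ebb3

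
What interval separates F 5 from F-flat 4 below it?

augmented octave

Descending from F5 to Fb4 is the same interval as ascending Fb4 to F5.
F to F is the same letter name, plus an octave: an octave.
A perfect octave would be 12 semitones; Fb4 to F5 is 13, one semitone wider, so the interval is augmented.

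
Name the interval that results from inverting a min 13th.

First reduce the compound minor thirteenth to its simple form, a minor sixth.
The rule of nine gives the new number: 9 − 6 = 3, so a sixth becomes a third.
The quality also flips — minor becomes major — giving a major third.

major 3rd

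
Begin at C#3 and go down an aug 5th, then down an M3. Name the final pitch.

An augmented fifth down from C#3 is F2.
A major third down from F2 is Db2.

Db2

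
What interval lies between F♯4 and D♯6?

F to D spans six letter names (F-G-A-B-C-D), plus an octave — that makes it a thirteenth of some quality.
F#4 to D#6 is 21 semitones, matching the major thirteenth exactly, so the quality is major.
(Equivalently, a compound major sixth: a major sixth plus an octave.)

major 13th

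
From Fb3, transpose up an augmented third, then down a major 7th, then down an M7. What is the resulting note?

Up an augmented third from Fb3: A3 (5 semitones up).
Down a major seventh from A3: Bb2 (11 semitones down).
Down a major seventh from Bb2: Cb2 (11 semitones down).

Cb2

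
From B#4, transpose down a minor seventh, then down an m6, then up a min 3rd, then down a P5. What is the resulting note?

A minor seventh down from B#4 is C##4.
Down a minor sixth from C##4: E##3 (8 semitones down).
A minor third up from E##3 is G##3.
G##3 down a perfect fifth → C##3 (7 semitones).

C##3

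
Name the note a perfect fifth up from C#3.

Five letter names up from C: G.
A perfect fifth spans 7 semitones, so from C#3 the target pitch is G#3.

G#3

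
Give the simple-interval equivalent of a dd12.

doubly diminished 5th

Take out an octave (7 from the number): 12 − 7 = 5.
Quality carries through unchanged, so the simple form is a doubly diminished fifth.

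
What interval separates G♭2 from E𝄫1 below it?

Descending from Gb2 to Ebb1 is the same interval as ascending Ebb1 to Gb2.
E to G spans three letter names (E-F-G), plus an octave, so the interval is some kind of tenth.
The major tenth spans 16 semitones, and Ebb1 to Gb2 is exactly 16 semitones — so this is a major tenth.
(Equivalently, a compound major third: a major third plus an octave.)

major tenth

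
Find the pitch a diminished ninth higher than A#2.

Two letters up from A (plus an octave) reaches B.
A diminished ninth is 12 semitones; 12 semitones up from A#2 gives Bb3.

Bb3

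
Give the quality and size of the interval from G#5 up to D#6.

G to D spans five letter names (G-A-B-C-D), so the interval is some kind of fifth.
The perfect fifth spans 7 semitones, and G#5 to D#6 is exactly 7 semitones — so this is a perfect fifth.

perfect fifth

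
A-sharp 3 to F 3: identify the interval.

augmented third

Descending from A#3 to F3 is the same interval as ascending F3 to A#3.
F to A spans three letter names (F-G-A) — that makes it a third of some quality.
The major third is 4 semitones; here we have 5, one semitone wider: augmented.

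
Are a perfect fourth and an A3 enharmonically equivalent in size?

Yes

Both span 5 semitones: a perfect fourth and an augmented third are the same chromatic distance.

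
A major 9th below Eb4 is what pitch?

Db3

Two letters down from E (plus an octave) reaches D.
A major ninth is 14 semitones; 14 semitones down from Eb4 gives Db3.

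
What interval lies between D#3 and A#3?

perfect 5th

D to A spans five letter names (D-E-F-G-A), so the interval is some kind of fifth.
Counting semitones, D#3→A#3 is 7, which is the perfect fifth.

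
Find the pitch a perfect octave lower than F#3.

For an octave the letter name doesn't change: still F, an octave down.
A perfect octave is 12 semitones; 12 semitones down from F#3 gives F#2.

F#2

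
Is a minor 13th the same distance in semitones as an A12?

Both span 20 semitones: a minor thirteenth and an augmented twelfth are the same chromatic distance.

Yes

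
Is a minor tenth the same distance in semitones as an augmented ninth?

A minor tenth = 15 semitones = an augmented ninth; enharmonically equal.

Yes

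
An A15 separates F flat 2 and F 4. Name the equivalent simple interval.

augmented octave

Take out an octave (7 from the number): 15 − 7 = 8.
That makes an augmented fifteenth a compound augmented octave — an octave plus an augmented octave.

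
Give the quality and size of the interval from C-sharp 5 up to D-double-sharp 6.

C to D spans two letter names (C-D), plus an octave — that makes it a ninth of some quality.
C#5 to D##6 spans 15 semitones — one semitone wider than the major ninth (14) — giving an augmented ninth.
(Equivalently, a compound augmented second: an augmented second plus an octave.)

A9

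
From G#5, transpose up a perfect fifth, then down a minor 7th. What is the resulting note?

Up a perfect fifth from G#5: D#6 (7 semitones up).
Down a minor seventh from D#6: E#5 (10 semitones down).

E#5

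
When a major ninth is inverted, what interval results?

First reduce the compound major ninth to its simple form, a major second.
The rule of nine gives the new number: 9 − 2 = 7, so a second becomes a seventh.
The quality also flips — major becomes minor — giving a minor seventh.

minor 7th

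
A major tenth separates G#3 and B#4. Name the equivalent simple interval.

Subtracting seven from the interval number removes an octave: 10 − 7 = 3.
Quality carries through unchanged, so the simple form is a major third.

M3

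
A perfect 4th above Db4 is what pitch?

Gb4

Four letter names up from D: G.
A perfect fourth spans 5 semitones, so from Db4 the target pitch is Gb4.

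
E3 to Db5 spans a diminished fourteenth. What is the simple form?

d7

Each octave removed subtracts seven from the number: 14 − 7 = 7.
So a diminished fourteenth is an octave plus a diminished seventh. The quality is unchanged.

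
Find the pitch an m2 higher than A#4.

B4

The second takes the letter from A up to B.
A minor second is 1 semitone; 1 semitone up from A#4 gives B4.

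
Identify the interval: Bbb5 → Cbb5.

Descending from Bbb5 to Cbb5 is the same interval as ascending Cbb5 to Bbb5.
C to B spans seven letter names (C-D-E-F-G-A-B), so the interval is some kind of seventh.
The major seventh spans 11 semitones, and Cbb5 to Bbb5 is exactly 11 semitones — so this is a major seventh.

major seventh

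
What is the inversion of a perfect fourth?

Inverted interval numbers add to nine, so a fourth pairs with a fifth (4 + 5 = 9).
And perfect stays perfect under inversion, so we get a perfect fifth.

P5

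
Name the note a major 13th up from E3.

The thirteenth's letter: E up six letter names plus an octave → C.
A major thirteenth is 21 semitones; 21 semitones up from E3 gives C#5.

C#5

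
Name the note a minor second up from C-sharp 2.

Two letter names up from C: D.
A minor second is 1 semitone; 1 semitone up from C#2 gives D2.

D 2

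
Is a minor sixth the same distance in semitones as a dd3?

No

8 semitones (minor sixth) vs 1 semitone (doubly diminished third): not equal.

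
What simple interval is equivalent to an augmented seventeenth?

Take out 2 octaves (14 from the number): 17 − 14 = 3.
Quality carries through unchanged, so the simple form is an augmented third.

augmented third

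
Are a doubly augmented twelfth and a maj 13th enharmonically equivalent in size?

Yes

A doubly augmented twelfth spans 21 semitones, and a major thirteenth also spans 21 semitones — they're enharmonic.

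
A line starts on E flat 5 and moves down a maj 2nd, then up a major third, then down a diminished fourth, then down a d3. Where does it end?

Eb5 down a major second → Db5 (2 semitones).
A major third up from Db5 is F5.
Down a diminished fourth from F5: C#5 (4 semitones down).
C#5 down a diminished third → A##4 (2 semitones).

A double-sharp 4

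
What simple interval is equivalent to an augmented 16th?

augmented second

Take out 2 octaves (14 from the number): 16 − 14 = 2.
So an augmented sixteenth is 2 octaves plus an augmented second. The quality is unchanged.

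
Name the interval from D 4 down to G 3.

Descending from D4 to G3 is the same interval as ascending G3 to D4.
G to D spans five letter names (G-A-B-C-D), so the interval is some kind of fifth.
Counting semitones, G3→D4 is 7, which is the perfect fifth.

perfect 5th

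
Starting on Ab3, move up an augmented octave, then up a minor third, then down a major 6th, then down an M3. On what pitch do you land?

Ab3 up an augmented octave → A4 (13 semitones).
A4 up a minor third → C5 (3 semitones).
A major sixth down from C5 is Eb4.
Down a major third from Eb4: Cb4 (4 semitones down).

Cb4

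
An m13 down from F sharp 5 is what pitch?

A sharp 3

Six letters down from F (plus an octave) reaches A.
A minor thirteenth spans 20 semitones, so from F#5 the target pitch is A#3.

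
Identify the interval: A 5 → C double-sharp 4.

diminished thirteenth

Descending from A5 to C##4 is the same interval as ascending C##4 to A5.
C to A spans six letter names (C-D-E-F-G-A), plus an octave: a thirteenth.
A major thirteenth would be 21 semitones; C##4 to A5 is 19, two semitones narrower, so the interval is diminished.
(Equivalently, a compound diminished sixth: a diminished sixth plus an octave.)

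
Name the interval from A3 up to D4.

A to D spans four letter names (A-B-C-D), so the interval is some kind of fourth.
Counting semitones, A3→D4 is 5, which is the perfect fourth.

perfect fourth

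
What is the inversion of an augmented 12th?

First reduce the compound augmented twelfth to its simple form, an augmented fifth.
The rule of nine gives the new number: 9 − 5 = 4, so a fifth becomes a fourth.
The quality also flips — augmented becomes diminished — giving a diminished fourth.

d4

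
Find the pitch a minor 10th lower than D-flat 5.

B-flat 3

Three letters down from D (plus an octave) reaches B.
A minor tenth spans 15 semitones, so from Db5 the target pitch is Bb3.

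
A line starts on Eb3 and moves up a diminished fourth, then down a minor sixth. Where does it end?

Cb3

A diminished fourth up from Eb3 is Abb3.
A minor sixth down from Abb3 is Cb3.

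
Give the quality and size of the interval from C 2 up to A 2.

major sixth

C to A spans six letter names (C-D-E-F-G-A), so the interval is some kind of sixth.
The major sixth spans 9 semitones, and C2 to A2 is exactly 9 semitones — so this is a major sixth.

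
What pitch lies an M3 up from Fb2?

Ab2

Counting three letter names up from F lands on A.
A major third is 4 semitones; 4 semitones up from Fb2 gives Ab2.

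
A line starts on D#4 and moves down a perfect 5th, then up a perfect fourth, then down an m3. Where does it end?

A perfect fifth down from D#4 is G#3.
G#3 up a perfect fourth → C#4 (5 semitones).
C#4 down a minor third → A#3 (3 semitones).

A#3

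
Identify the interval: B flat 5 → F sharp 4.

Descending from Bb5 to F#4 is the same interval as ascending F#4 to Bb5.
F to B spans four letter names (F-G-A-B), plus an octave — that makes it an eleventh of some quality.
A perfect eleventh would be 17 semitones; F#4 to Bb5 is 16, one semitone narrower, so the interval is diminished.
(Equivalently, a compound diminished fourth: a diminished fourth plus an octave.)

diminished eleventh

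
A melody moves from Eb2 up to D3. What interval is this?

M7

E to D spans seven letter names (E-F-G-A-B-C-D): a seventh.
Eb2 to D3 is 11 semitones, matching the major seventh exactly, so the quality is major.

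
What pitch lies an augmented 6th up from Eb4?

C#5

Six letter names up from E: C.
An augmented sixth spans 10 semitones, so from Eb4 the target pitch is C#5.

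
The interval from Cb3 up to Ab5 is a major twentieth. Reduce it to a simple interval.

Take out 2 octaves (14 from the number): 20 − 14 = 6.
Quality carries through unchanged, so the simple form is a major sixth.

major sixth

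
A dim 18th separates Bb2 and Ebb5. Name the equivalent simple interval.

diminished 4th

Subtracting seven from the interval number removes an octave: 18 − 14 = 4.
That makes a diminished eighteenth a compound diminished fourth — 2 octaves plus a diminished fourth.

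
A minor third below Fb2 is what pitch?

Db2

Counting three letter names down from F lands on D.
Moving 3 semitones down from Fb2 (the size of a minor third) reaches Db2.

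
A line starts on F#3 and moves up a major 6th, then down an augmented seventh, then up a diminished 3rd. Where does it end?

Gbb3

A major sixth up from F#3 is D#4.
D#4 down an augmented seventh → Eb3 (12 semitones).
A diminished third up from Eb3 is Gbb3.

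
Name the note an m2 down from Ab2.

The second takes the letter from A down to G.
A minor second is 1 semitone; 1 semitone down from Ab2 gives G2.

G2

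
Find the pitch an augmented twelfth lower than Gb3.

Cbb2

The twelfth's letter: G down five letter names plus an octave → C.
An augmented twelfth spans 20 semitones, so from Gb3 the target pitch is Cbb2.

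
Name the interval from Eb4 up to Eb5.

E to E is the same letter name, plus an octave — that makes it an octave of some quality.
The perfect octave spans 12 semitones, and Eb4 to Eb5 is exactly 12 semitones — so this is a perfect octave.

perfect 8th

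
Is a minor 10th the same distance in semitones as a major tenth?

A minor tenth spans 15 semitones; a major tenth spans 16 semitones. They differ by 1.

No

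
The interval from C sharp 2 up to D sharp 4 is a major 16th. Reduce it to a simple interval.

Each octave removed subtracts seven from the number: 16 − 14 = 2.
That makes a major sixteenth a compound major second — 2 octaves plus a major second.

M2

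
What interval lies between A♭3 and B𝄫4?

minor ninth

A to B spans two letter names (A-B), plus an octave, so the interval is some kind of ninth.
At 13 semitones, Ab3→Bbb4 falls one short of a major ninth: minor.
(Equivalently, a compound minor second: a minor second plus an octave.)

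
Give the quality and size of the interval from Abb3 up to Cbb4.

m3

A to C spans three letter names (A-B-C): a third.
A major third would be 4 semitones, but Abb3 to Cbb4 is 3 — one semitone narrower, making it a minor third.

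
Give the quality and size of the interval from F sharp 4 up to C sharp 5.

F to C spans five letter names (F-G-A-B-C), so the interval is some kind of fifth.
F#4 to C#5 is 7 semitones, matching the perfect fifth exactly, so the quality is perfect.

perfect fifth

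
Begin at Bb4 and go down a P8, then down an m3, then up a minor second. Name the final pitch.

Bb4 down a perfect octave → Bb3 (12 semitones).
Down a minor third from Bb3: G3 (3 semitones down).
Up a minor second from G3: Ab3 (1 semitone up).

Ab3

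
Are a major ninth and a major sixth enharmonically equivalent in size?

No

14 semitones (major ninth) vs 9 semitones (major sixth): not equal.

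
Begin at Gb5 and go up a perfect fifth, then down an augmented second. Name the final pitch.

A perfect fifth up from Gb5 is Db6.
Db6 down an augmented second → Cbb6 (3 semitones).

Cbb6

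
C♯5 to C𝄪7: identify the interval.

C to C is the same letter name, plus 2 octaves: a fifteenth.
The perfect fifteenth is 24 semitones; here we have 25, one semitone wider: augmented.
(Equivalently, a compound augmented octave: an augmented octave plus an octave.)

augmented 15th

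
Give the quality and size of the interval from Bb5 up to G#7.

B to G spans six letter names (B-C-D-E-F-G), plus an octave: a thirteenth.
The major thirteenth is 21 semitones; here we have 22, one semitone wider: augmented.
(Equivalently, a compound augmented sixth: an augmented sixth plus an octave.)

augmented 13th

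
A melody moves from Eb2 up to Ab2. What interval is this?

E to A spans four letter names (E-F-G-A): a fourth.
Counting semitones, Eb2→Ab2 is 5, which is the perfect fourth.

P4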